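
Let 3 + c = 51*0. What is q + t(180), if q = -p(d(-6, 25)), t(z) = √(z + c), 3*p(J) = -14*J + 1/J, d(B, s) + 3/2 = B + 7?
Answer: -5/3 + √177 ≈ 11.637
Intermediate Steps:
d(B, s) = 11/2 + B (d(B, s) = -3/2 + (B + 7) = -3/2 + (7 + B) = 11/2 + B)
p(J) = -14*J/3 + 1/(3*J) (p(J) = (-14*J + 1/J)/3 = (1/J - 14*J)/3 = -14*J/3 + 1/(3*J))
c = -3 (c = -3 + 51*0 = -3 + 0 = -3)
t(z) = √(-3 + z) (t(z) = √(z - 3) = √(-3 + z))
q = -5/3 (q = -(1 - 14*(11/2 - 6)²)/(3*(11/2 - 6)) = -(1 - 14*(-½)²)/(3*(-½)) = -(-2)*(1 - 14*¼)/3 = -(-2)*(1 - 7/2)/3 = -(-2)*(-5)/(3*2) = -1*5/3 = -5/3 ≈ -1.6667)
q + t(180) = -5/3 + √(-3 + 180) = -5/3 + √177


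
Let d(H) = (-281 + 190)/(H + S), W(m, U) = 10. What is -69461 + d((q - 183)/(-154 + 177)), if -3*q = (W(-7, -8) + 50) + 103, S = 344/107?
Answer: -3642418675/52448 ≈ -69448.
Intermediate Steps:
S = 344/107 (S = 344*(1/107) = 344/107 ≈ 3.2150)
q = -163/3 (q = -((10 + 50) + 103)/3 = -(60 + 103)/3 = -⅓*163 = -163/3 ≈ -54.333)
d(H) = -91/(344/107 + H) (d(H) = (-281 + 190)/(H + 344/107) = -91/(344/107 + H))
-69461 + d((q - 183)/(-154 + 177)) = -69461 - 9737/(344 + 107*((-163/3 - 183)/(-154 + 177))) = -69461 - 9737/(344 + 107*(-712/3/23)) = -69461 - 9737/(344 + 107*(-712/3*1/23)) = -69461 - 9737/(344 + 107*(-712/69)) = -69461 - 9737/(344 - 76184/69) = -69461 - 9737/(-52448/69) = -69461 - 9737*(-69/52448) = -69461 + 671853/52448 = -3642418675/52448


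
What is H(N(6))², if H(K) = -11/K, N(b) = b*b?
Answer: 121/1296 ≈ 0.093364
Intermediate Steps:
N(b) = b²
H(N(6))² = (-11/(6²))² = (-11/36)² = 121/1296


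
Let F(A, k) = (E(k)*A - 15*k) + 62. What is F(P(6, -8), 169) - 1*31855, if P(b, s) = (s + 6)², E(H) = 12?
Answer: -34280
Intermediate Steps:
P(b, s) = (6 + s)²
F(A, k) = 62 - 15*k + 12*A (F(A, k) = (12*A - 15*k) + 62 = (-15*k + 12*A) + 62 = 62 - 15*k + 12*A)
F(P(6, -8), 169) - 1*31855 = (62 - 15*169 + 12*(6 - 8)²) - 1*31855 = (62 - 2535 + 12*(-2)²) - 31855 = (62 - 2535 + 12*4) - 31855 = (62 - 2535 + 48) - 31855 = -2425 - 31855 = -34280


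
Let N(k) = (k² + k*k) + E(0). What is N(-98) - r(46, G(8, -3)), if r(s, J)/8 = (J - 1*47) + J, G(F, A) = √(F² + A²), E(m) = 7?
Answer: 19591 - 16*√73 ≈ 19454.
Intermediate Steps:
N(k) = 7 + 2*k² (N(k) = (k² + k*k) + 7 = (k² + k²) + 7 = 2*k² + 7 = 7 + 2*k²)
G(F, A) = √(A² + F²)
r(s, J) = -376 + 16*J (r(s, J) = 8*((J - 1*47) + J) = 8*((J - 47) + J) = 8*((-47 + J) + J) = 8*(-47 + 2*J) = -376 + 16*J)
N(-98) - r(46, G(8, -3)) = (7 + 2*(-98)²) - (-376 + 16*√((-3)² + 8²)) = (7 + 2*9604) - (-376 + 16*√(9 + 64)) = (7 + 19208) - (-376 + 16*√73) = 19215 + (376 - 16*√73) = 19591 - 16*√73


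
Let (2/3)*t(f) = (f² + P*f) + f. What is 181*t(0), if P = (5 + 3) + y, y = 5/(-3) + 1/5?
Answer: 0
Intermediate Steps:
y = -22/15 (y = 5*(-⅓) + 1*(⅕) = -5/3 + ⅕ = -22/15 ≈ -1.4667)
P = 98/15 (P = (5 + 3) - 22/15 = 8 - 22/15 = 98/15 ≈ 6.5333)
t(f) = 3*f²/2 + 113*f/10 (t(f) = 3*((f² + 98*f/15) + f)/2 = 3*(f² + 113*f/15)/2 = 3*f²/2 + 113*f/10)
181*t(0) = 181*((⅒)*0*(113 + 15*0)) = 181*((⅒)*0*(113 + 0)) = 181*((⅒)*0*113) = 181*0 = 0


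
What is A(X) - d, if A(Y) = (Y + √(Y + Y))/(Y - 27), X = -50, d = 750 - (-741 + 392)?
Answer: -84573/77 - 10*I/77 ≈ -1098.4 - 0.12987*I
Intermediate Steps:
d = 1099 (d = 750 - 1*(-349) = 750 + 349 = 1099)
A(Y) = (Y + √2*√Y)/(-27 + Y) (A(Y) = (Y + √(2*Y))/(-27 + Y) = (Y + √2*√Y)/(-27 + Y))
A(X) - d = (-50 + √2*√(-50))/(-27 - 50) - 1*1099 = (-50 + √2*(5*I*√2))/(-77) - 1099 = -(-50 + 10*I)/77 - 1099 = (50/77 - 10*I/77) - 1099 = -84573/77 - 10*I/77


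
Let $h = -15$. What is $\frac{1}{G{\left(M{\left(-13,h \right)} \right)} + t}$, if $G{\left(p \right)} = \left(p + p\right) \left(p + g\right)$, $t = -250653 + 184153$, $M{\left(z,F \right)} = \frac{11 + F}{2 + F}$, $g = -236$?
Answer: $- \frac{169}{11263012} \approx -1.5005 \cdot 10^{-5}$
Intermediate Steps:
$M{\left(z,F \right)} = \frac{11 + F}{2 + F}$
$t = -66500$
$G{\left(p \right)} = 2 p \left(-236 + p\right)$ ($G{\left(p \right)} = \left(p + p\right) \left(p - 236\right) = 2 p \left(-236 + p\right)$)
$\frac{1}{G{\left(M{\left(-13,h \right)} \right)} + t} = \frac{1}{2 \frac{11 - 15}{2 - 15} \left(-236 + \frac{11 - 15}{2 - 15}\right) - 66500} = \frac{1}{2 \frac{1}{-13} \left(-4\right) \left(-236 + \frac{1}{-13} \left(-4\right)\right) - 66500} = \frac{1}{2 \left(\left(- \frac{1}{13}\right) \left(-4\right)\right) \left(-236 - - \frac{4}{13}\right) - 66500} = \frac{1}{2 \cdot \frac{4}{13} \left(-236 + \frac{4}{13}\right) - 66500} = \frac{1}{2 \cdot \frac{4}{13} \left(- \frac{3064}{13}\right) - 66500} = \frac{1}{- \frac{24512}{169} - 66500} = \frac{1}{- \frac{11263012}{169}} = - \frac{169}{11263012}$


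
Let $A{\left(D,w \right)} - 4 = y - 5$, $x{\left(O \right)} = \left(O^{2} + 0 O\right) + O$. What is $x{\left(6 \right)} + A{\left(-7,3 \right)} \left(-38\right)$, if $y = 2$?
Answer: $4$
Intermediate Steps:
$x{\left(O \right)} = O + O^{2}$ ($x{\left(O \right)} = \left(O^{2} + 0\right) + O = O^{2} + O = O + O^{2}$)
$A{\left(D,w \right)} = 1$ ($A{\left(D,w \right)} = 4 + \left(2 - 5\right) = 4 - 3 = 1$)
$x{\left(6 \right)} + A{\left(-7,3 \right)} \left(-38\right) = 6 \left(1 + 6\right) + 1 \left(-38\right) = 6 \cdot 7 - 38 = 42 - 38 = 4$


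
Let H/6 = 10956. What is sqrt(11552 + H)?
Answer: 2*sqrt(19322) ≈ 278.01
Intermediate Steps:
H = 65736 (H = 6*10956 = 65736)
sqrt(11552 + H) = sqrt(11552 + 65736) = sqrt(77288) = 2*sqrt(19322)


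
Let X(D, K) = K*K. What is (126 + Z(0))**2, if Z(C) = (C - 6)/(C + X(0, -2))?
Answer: 62001/4 ≈ 15500.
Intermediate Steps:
X(D, K) = K**2
Z(C) = (-6 + C)/(4 + C) (Z(C) = (C - 6)/(C + (-2)**2) = (-6 + C)/(C + 4) = (-6 + C)/(4 + C))
(126 + Z(0))**2 = (126 + (-6 + 0)/(4 + 0))**2 = (126 - 6/4)**2 = (126 + (1/4)*(-6))**2 = (126 - 3/2)**2 = (249/2)**2 = 62001/4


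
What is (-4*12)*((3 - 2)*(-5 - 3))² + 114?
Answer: -2958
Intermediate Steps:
(-4*12)*((3 - 2)*(-5 - 3))² + 114 = -48*(1*(-8))² + 114 = -48*(-8)² + 114 = -48*64 + 114 = -3072 + 114 = -2958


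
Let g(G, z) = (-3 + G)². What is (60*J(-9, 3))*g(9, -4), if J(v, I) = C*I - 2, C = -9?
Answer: -62640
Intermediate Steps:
J(v, I) = -2 - 9*I (J(v, I) = -9*I - 2 = -2 - 9*I)
(60*J(-9, 3))*g(9, -4) = (60*(-2 - 9*3))*(-3 + 9)² = (60*(-2 - 27))*6² = (60*(-29))*36 = -1740*36 = -62640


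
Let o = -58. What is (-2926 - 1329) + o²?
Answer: -891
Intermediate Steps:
(-2926 - 1329) + o² = (-2926 - 1329) + (-58)² = -4255 + 3364 = -891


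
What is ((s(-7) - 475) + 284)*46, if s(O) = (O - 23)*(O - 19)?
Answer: 27094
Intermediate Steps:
s(O) = (-23 + O)*(-19 + O)
((s(-7) - 475) + 284)*46 = (((437 + (-7)² - 42*(-7)) - 475) + 284)*46 = (((437 + 49 + 294) - 475) + 284)*46 = ((780 - 475) + 284)*46 = (305 + 284)*46 = 589*46 = 27094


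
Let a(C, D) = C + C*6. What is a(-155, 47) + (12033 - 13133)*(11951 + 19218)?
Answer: -34286985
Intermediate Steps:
a(C, D) = 7*C (a(C, D) = C + 6*C = 7*C)
a(-155, 47) + (12033 - 13133)*(11951 + 19218) = 7*(-155) + (12033 - 13133)*(11951 + 19218) = -1085 - 1100*31169 = -1085 - 34285900 = -34286985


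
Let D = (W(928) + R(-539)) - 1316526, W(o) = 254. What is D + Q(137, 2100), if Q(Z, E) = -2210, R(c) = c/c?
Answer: -1318481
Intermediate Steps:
R(c) = 1
D = -1316271 (D = (254 + 1) - 1316526 = 255 - 1316526 = -1316271)
D + Q(137, 2100) = -1316271 - 2210 = -1318481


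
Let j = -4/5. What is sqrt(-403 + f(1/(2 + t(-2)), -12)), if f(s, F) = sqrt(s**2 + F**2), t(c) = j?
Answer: sqrt(-14508 + 6*sqrt(5209))/6 ≈ 19.773*I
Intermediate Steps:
j = -4/5 (j = -4*1/5 = -4/5 ≈ -0.80000)
t(c) = -4/5
f(s, F) = sqrt(F**2 + s**2)
sqrt(-403 + f(1/(2 + t(-2)), -12)) = sqrt(-403 + sqrt((-12)**2 + (1/(2 - 4/5))**2)) = sqrt(-403 + sqrt(144 + (1/(6/5))**2)) = sqrt(-403 + sqrt(144 + (5/6)**2)) = sqrt(-403 + sqrt(144 + 25/36)) = sqrt(-403 + sqrt(5209/36)) = sqrt(-403 + sqrt(5209)/6)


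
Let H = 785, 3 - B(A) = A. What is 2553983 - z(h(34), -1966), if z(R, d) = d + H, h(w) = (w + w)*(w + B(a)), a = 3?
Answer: 2555164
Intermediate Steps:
B(A) = 3 - A
h(w) = 2*w² (h(w) = (w + w)*(w + (3 - 1*3)) = (2*w)*(w + (3 - 3)) = (2*w)*(w + 0) = (2*w)*w = 2*w²)
z(R, d) = 785 + d (z(R, d) = d + 785 = 785 + d)
2553983 - z(h(34), -1966) = 2553983 - (785 - 1966) = 2553983 - 1*(-1181) = 2553983 + 1181 = 2555164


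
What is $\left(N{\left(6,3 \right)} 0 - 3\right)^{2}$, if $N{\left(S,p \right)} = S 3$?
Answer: $9$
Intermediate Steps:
$N{\left(S,p \right)} = 3 S$
$\left(N{\left(6,3 \right)} 0 - 3\right)^{2} = \left(3 \cdot 6 \cdot 0 - 3\right)^{2} = \left(18 \cdot 0 - 3\right)^{2} = \left(0 - 3\right)^{2} = \left(-3\right)^{2} = 9$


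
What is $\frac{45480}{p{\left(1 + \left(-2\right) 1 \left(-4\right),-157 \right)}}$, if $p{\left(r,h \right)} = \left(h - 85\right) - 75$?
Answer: $- \frac{45480}{317} \approx -143.47$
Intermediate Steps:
$p{\left(r,h \right)} = -160 + h$ ($p{\left(r,h \right)} = \left(-85 + h\right) - 75 = -160 + h$)
$\frac{45480}{p{\left(1 + \left(-2\right) 1 \left(-4\right),-157 \right)}} = \frac{45480}{-160 - 157} = \frac{45480}{-317} = 45480 \left(- \frac{1}{317}\right) = - \frac{45480}{317}$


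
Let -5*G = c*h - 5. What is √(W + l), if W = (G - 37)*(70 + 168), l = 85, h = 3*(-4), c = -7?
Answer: I*√312035/5 ≈ 111.72*I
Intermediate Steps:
h = -12
G = -79/5 (G = -(-7*(-12) - 5)/5 = -(84 - 5)/5 = -⅕*79 = -79/5 ≈ -15.800)
W = -62832/5 (W = (-79/5 - 37)*(70 + 168) = -264/5*238 = -62832/5 ≈ -12566.)
√(W + l) = √(-62832/5 + 85) = √(-62407/5) = I*√312035/5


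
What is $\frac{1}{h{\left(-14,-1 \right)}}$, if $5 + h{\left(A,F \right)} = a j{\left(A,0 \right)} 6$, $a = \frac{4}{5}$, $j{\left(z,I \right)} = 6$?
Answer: $\frac{5}{119} \approx 0.042017$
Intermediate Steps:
$a = \frac{4}{5}$ ($a = 4 \cdot \frac{1}{5} = \frac{4}{5} \approx 0.8$)
$h{\left(A,F \right)} = \frac{119}{5}$ ($h{\left(A,F \right)} = -5 + \frac{4}{5} \cdot 6 \cdot 6 = -5 + \frac{24}{5} \cdot 6 = -5 + \frac{144}{5} = \frac{119}{5}$)
$\frac{1}{h{\left(-14,-1 \right)}} = \frac{1}{\frac{119}{5}} = \frac{5}{119}$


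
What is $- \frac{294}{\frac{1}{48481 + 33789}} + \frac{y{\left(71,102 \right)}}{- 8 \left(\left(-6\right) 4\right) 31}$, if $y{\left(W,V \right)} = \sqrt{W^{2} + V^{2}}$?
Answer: $-24187380 + \frac{\sqrt{15445}}{5952} \approx -2.4187 \cdot 10^{7}$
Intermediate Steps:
$y{\left(W,V \right)} = \sqrt{V^{2} + W^{2}}$
$- \frac{294}{\frac{1}{48481 + 33789}} + \frac{y{\left(71,102 \right)}}{- 8 \left(\left(-6\right) 4\right) 31} = - \frac{294}{\frac{1}{48481 + 33789}} + \frac{\sqrt{102^{2} + 71^{2}}}{- 8 \left(\left(-6\right) 4\right) 31} = - \frac{294}{\frac{1}{82270}} + \frac{\sqrt{10404 + 5041}}{\left(-8\right) \left(-24\right) 31} = - 294 \frac{1}{\frac{1}{82270}} + \frac{\sqrt{15445}}{192 \cdot 31} = \left(-294\right) 82270 + \frac{\sqrt{15445}}{5952} = -24187380 + \sqrt{15445} \cdot \frac{1}{5952} = -24187380 + \frac{\sqrt{15445}}{5952}$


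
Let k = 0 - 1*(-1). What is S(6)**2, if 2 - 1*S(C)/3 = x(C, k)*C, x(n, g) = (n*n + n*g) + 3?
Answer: 646416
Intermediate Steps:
k = 1 (k = 0 + 1 = 1)
x(n, g) = 3 + n**2 + g*n (x(n, g) = (n**2 + g*n) + 3 = 3 + n**2 + g*n)
S(C) = 6 - 3*C*(3 + C + C**2) (S(C) = 6 - 3*(3 + C**2 + 1*C)*C = 6 - 3*(3 + C**2 + C)*C = 6 - 3*(3 + C + C**2)*C = 6 - 3*C*(3 + C + C**2))
S(6)**2 = (6 - 3*6*(3 + 6 + 6**2))**2 = (6 - 3*6*(3 + 6 + 36))**2 = (6 - 3*6*45)**2 = (6 - 810)**2 = (-804)**2 = 646416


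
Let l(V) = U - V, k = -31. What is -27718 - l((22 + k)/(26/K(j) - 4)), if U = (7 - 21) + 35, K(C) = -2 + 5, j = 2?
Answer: -388373/14 ≈ -27741.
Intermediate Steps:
K(C) = 3
U = 21 (U = -14 + 35 = 21)
l(V) = 21 - V
-27718 - l((22 + k)/(26/K(j) - 4)) = -27718 - (21 - (22 - 31)/(26/3 - 4)) = -27718 - (21 - (-9)/(26*(1/3) - 4)) = -27718 - (21 - (-9)/(26/3 - 4)) = -27718 - (21 - (-9)/14/3) = -27718 - (21 - (-9)*3/14) = -27718 - (21 - 1*(-27/14)) = -27718 - (21 + 27/14) = -27718 - 1*321/14 = -27718 - 321/14 = -388373/14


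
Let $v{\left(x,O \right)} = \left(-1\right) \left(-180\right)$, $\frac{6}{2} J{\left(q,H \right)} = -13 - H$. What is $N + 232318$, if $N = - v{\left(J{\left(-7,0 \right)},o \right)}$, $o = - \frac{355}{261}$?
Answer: $232138$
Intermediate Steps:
$J{\left(q,H \right)} = - \frac{13}{3} - \frac{H}{3}$ ($J{\left(q,H \right)} = \frac{-13 - H}{3} = - \frac{13}{3} - \frac{H}{3}$)
$o = - \frac{355}{261}$ ($o = \left(-355\right) \frac{1}{261} = - \frac{355}{261} \approx -1.3602$)
$v{\left(x,O \right)} = 180$
$N = -180$ ($N = \left(-1\right) 180 = -180$)
$N + 232318 = -180 + 232318 = 232138$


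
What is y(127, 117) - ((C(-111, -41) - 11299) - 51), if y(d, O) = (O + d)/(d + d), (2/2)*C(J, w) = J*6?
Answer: 1526154/127 ≈ 12017.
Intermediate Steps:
C(J, w) = 6*J (C(J, w) = J*6 = 6*J)
y(d, O) = (O + d)/(2*d) (y(d, O) = (O + d)/((2*d)) = (O + d)*(1/(2*d)) = (O + d)/(2*d))
y(127, 117) - ((C(-111, -41) - 11299) - 51) = (½)*(117 + 127)/127 - ((6*(-111) - 11299) - 51) = (½)*(1/127)*244 - ((-666 - 11299) - 51) = 122/127 - (-11965 - 51) = 122/127 - 1*(-12016) = 122/127 + 12016 = 1526154/127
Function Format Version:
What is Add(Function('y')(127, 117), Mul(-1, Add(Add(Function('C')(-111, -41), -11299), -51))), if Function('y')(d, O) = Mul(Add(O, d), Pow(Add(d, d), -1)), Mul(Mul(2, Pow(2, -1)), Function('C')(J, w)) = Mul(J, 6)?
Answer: Rational(1526154, 127) ≈ 12017.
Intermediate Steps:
Function('C')(J, w) = Mul(6, J) (Function('C')(J, w) = Mul(J, 6) = Mul(6, J))
Function('y')(d, O) = Mul(Rational(1, 2), Pow(d, -1), Add(O, d)) (Function('y')(d, O) = Mul(Add(O, d), Pow(Mul(2, d), -1)) = Mul(Add(O, d), Mul(Rational(1, 2), Pow(d, -1))) = Mul(Rational(1, 2), Pow(d, -1), Add(O, d)))
Add(Function('y')(127, 117), Mul(-1, Add(Add(Function('C')(-111, -41), -11299), -51))) = Add(Mul(Rational(1, 2), Pow(127, -1), Add(117, 127)), Mul(-1, Add(Add(Mul(6, -111), -11299), -51))) = Add(Mul(Rational(1, 2), Rational(1, 127), 244), Mul(-1, Add(Add(-666, -11299), -51))) = Add(Rational(122, 127), Mul(-1, Add(-11965, -51))) = Add(Rational(122, 127), Mul(-1, -12016)) = Add(Rational(122, 127), 12016) = Rational(1526154, 127)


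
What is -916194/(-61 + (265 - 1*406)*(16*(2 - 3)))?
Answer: -916194/2195 ≈ -417.40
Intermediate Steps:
-916194/(-61 + (265 - 1*406)*(16*(2 - 3))) = -916194/(-61 + (265 - 406)*(16*(-1))) = -916194/(-61 - 141*(-16)) = -916194/(-61 + 2256) = -916194/2195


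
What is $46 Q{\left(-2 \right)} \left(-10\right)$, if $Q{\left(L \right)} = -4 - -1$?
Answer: $1380$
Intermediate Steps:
$Q{\left(L \right)} = -3$ ($Q{\left(L \right)} = -4 + 1 = -3$)
$46 Q{\left(-2 \right)} \left(-10\right) = 46 \left(-3\right) \left(-10\right) = \left(-138\right) \left(-10\right) = 1380$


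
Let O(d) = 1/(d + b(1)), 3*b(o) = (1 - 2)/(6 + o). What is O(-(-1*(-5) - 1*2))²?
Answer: 441/4096 ≈ 0.10767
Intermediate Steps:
b(o) = -1/(3*(6 + o)) (b(o) = ((1 - 2)/(6 + o))/3 = (-1/(6 + o))/3 = -1/(3*(6 + o)))
O(d) = 1/(-1/21 + d) (O(d) = 1/(d - 1/(18 + 3*1)) = 1/(d - 1/(18 + 3)) = 1/(d - 1/21) = 1/(-1/21 + d))
O(-(-1*(-5) - 1*2))² = (21/(-1 + 21*(-(-1*(-5) - 1*2))))² = (21/(-1 + 21*(-(5 - 2))))² = (21/(-1 + 21*(-1*3)))² = (21/(-1 + 21*(-3)))² = (21/(-1 - 63))² = (21/(-64))² = (21*(-1/64))² = (-21/64)² = 441/4096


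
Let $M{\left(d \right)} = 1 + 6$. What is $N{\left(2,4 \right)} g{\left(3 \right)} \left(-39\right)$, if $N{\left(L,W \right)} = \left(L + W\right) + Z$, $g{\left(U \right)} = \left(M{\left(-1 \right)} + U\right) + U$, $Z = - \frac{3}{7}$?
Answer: $- \frac{19773}{7} \approx -2824.7$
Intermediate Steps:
$M{\left(d \right)} = 7$
$Z = - \frac{3}{7}$ ($Z = \left(-3\right) \frac{1}{7} = - \frac{3}{7} \approx -0.42857$)
$g{\left(U \right)} = 7 + 2 U$ ($g{\left(U \right)} = \left(7 + U\right) + U = 7 + 2 U$)
$N{\left(L,W \right)} = - \frac{3}{7} + L + W$ ($N{\left(L,W \right)} = \left(L + W\right) - \frac{3}{7} = - \frac{3}{7} + L + W$)
$N{\left(2,4 \right)} g{\left(3 \right)} \left(-39\right) = \left(- \frac{3}{7} + 2 + 4\right) \left(7 + 2 \cdot 3\right) \left(-39\right) = \frac{39 \left(7 + 6\right)}{7} \left(-39\right) = \frac{39}{7} \cdot 13 \left(-39\right) = \frac{507}{7} \left(-39\right) = - \frac{19773}{7}$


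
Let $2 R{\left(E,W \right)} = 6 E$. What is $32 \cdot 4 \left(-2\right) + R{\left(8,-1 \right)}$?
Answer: $-232$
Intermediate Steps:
$R{\left(E,W \right)} = 3 E$ ($R{\left(E,W \right)} = \frac{6 E}{2} = 3 E$)
$32 \cdot 4 \left(-2\right) + R{\left(8,-1 \right)} = 32 \cdot 4 \left(-2\right) + 3 \cdot 8 = 32 \left(-8\right) + 24 = -256 + 24 = -232$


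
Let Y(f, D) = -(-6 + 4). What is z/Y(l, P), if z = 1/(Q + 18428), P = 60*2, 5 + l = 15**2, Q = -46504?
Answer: -1/56152 ≈ -1.7809e-5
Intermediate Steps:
l = 220 (l = -5 + 15**2 = -5 + 225 = 220)
P = 120
Y(f, D) = 2 (Y(f, D) = -1*(-2) = 2)
z = -1/28076 (z = 1/(-46504 + 18428) = 1/(-28076) = -1/28076 ≈ -3.5618e-5)
z/Y(l, P) = -1/28076/2 = -1/28076*1/2 = -1/56152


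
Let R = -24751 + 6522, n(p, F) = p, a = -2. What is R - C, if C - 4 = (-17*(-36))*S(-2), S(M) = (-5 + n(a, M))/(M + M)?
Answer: -19304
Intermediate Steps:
S(M) = -7/(2*M) (S(M) = (-5 - 2)/(M + M) = -7*1/(2*M) = -7/(2*M))
R = -18229
C = 1075 (C = 4 + (-17*(-36))*(-7/2/(-2)) = 4 + 612*(-7/2*(-½)) = 4 + 612*(7/4) = 4 + 1071 = 1075)
R - C = -18229 - 1*1075 = -18229 - 1075 = -19304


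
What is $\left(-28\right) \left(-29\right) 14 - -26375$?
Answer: $37743$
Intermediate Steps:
$\left(-28\right) \left(-29\right) 14 - -26375 = 812 \cdot 14 + 26375 = 11368 + 26375 = 37743$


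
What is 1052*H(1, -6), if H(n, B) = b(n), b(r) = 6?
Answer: 6312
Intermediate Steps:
H(n, B) = 6
1052*H(1, -6) = 1052*6 = 6312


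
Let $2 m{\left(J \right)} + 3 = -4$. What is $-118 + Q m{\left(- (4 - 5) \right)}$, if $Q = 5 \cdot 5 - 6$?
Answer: $- \frac{369}{2} \approx -184.5$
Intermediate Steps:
$Q = 19$ ($Q = 25 - 6 = 19$)
$m{\left(J \right)} = - \frac{7}{2}$ ($m{\left(J \right)} = - \frac{3}{2} + \frac{1}{2} \left(-4\right) = - \frac{3}{2} - 2 = - \frac{7}{2}$)
$-118 + Q m{\left(- (4 - 5) \right)} = -118 + 19 \left(- \frac{7}{2}\right) = -118 - \frac{133}{2} = - \frac{369}{2}$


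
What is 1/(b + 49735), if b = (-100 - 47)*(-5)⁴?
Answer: -1/42140 ≈ -2.3730e-5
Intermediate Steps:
b = -91875 (b = -147*625 = -91875)
1/(b + 49735) = 1/(-91875 + 49735) = 1/(-42140) = -1/42140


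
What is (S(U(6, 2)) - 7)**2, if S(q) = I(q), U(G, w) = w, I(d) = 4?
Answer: 9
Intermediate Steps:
S(q) = 4
(S(U(6, 2)) - 7)**2 = (4 - 7)**2 = (-3)**2 = 9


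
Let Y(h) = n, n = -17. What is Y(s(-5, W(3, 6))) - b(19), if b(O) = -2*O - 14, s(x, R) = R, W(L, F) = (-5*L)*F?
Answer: 35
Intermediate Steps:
W(L, F) = -5*F*L
Y(h) = -17
b(O) = -14 - 2*O
Y(s(-5, W(3, 6))) - b(19) = -17 - (-14 - 2*19) = -17 - (-14 - 38) = -17 - 1*(-52) = -17 + 52 = 35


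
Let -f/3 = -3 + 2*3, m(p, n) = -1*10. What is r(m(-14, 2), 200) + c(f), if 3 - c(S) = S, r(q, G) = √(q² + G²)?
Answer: 12 + 10*√401 ≈ 212.25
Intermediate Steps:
m(p, n) = -10
r(q, G) = √(G² + q²)
f = -9 (f = -3*(-3 + 2*3) = -3*(-3 + 6) = -3*3 = -9)
c(S) = 3 - S
r(m(-14, 2), 200) + c(f) = √(200² + (-10)²) + (3 - 1*(-9)) = √(40000 + 100) + (3 + 9) = √40100 + 12 = 10*√401 + 12 = 12 + 10*√401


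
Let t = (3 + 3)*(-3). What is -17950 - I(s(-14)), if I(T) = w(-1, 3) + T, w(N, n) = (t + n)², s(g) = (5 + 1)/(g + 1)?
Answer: -236269/13 ≈ -18175.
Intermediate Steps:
t = -18 (t = 6*(-3) = -18)
s(g) = 6/(1 + g)
w(N, n) = (-18 + n)²
I(T) = 225 + T (I(T) = (-18 + 3)² + T = (-15)² + T = 225 + T)
-17950 - I(s(-14)) = -17950 - (225 + 6/(1 - 14)) = -17950 - (225 + 6/(-13)) = -17950 - (225 + 6*(-1/13)) = -17950 - (225 - 6/13) = -17950 - 1*2919/13 = -17950 - 2919/13 = -236269/13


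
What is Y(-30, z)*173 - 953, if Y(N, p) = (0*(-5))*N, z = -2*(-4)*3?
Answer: -953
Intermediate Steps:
z = 24 (z = 8*3 = 24)
Y(N, p) = 0 (Y(N, p) = 0*N = 0)
Y(-30, z)*173 - 953 = 0*173 - 953 = 0 - 953 = -953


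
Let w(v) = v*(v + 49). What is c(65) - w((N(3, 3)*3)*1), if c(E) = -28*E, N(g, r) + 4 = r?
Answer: -1682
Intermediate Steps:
N(g, r) = -4 + r
w(v) = v*(49 + v)
c(65) - w((N(3, 3)*3)*1) = -28*65 - ((-4 + 3)*3)*1*(49 + ((-4 + 3)*3)*1) = -1820 - -1*3*1*(49 - 1*3*1) = -1820 - (-3*1)*(49 - 3*1) = -1820 - (-3)*(49 - 3) = -1820 - (-3)*46 = -1820 - 1*(-138) = -1820 + 138 = -1682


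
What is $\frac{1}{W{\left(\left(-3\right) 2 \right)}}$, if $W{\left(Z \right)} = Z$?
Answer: $- \frac{1}{6} \approx -0.16667$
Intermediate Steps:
$\frac{1}{W{\left(\left(-3\right) 2 \right)}} = \frac{1}{\left(-3\right) 2} = \frac{1}{-6} = - \frac{1}{6}$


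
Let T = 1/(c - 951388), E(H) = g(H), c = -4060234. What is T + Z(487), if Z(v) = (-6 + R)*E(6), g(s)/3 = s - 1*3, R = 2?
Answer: -180418393/5011622 ≈ -36.000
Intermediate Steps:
g(s) = -9 + 3*s (g(s) = 3*(s - 1*3) = 3*(s - 3) = 3*(-3 + s) = -9 + 3*s)
E(H) = -9 + 3*H
Z(v) = -36 (Z(v) = (-6 + 2)*(-9 + 3*6) = -4*(-9 + 18) = -4*9 = -36)
T = -1/5011622 (T = 1/(-4060234 - 951388) = 1/(-5011622) = -1/5011622 ≈ -1.9954e-7)
T + Z(487) = -1/5011622 - 36 = -180418393/5011622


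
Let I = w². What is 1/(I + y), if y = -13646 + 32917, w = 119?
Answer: 1/33432 ≈ 2.9911e-5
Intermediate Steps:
y = 19271
I = 14161 (I = 119² = 14161)
1/(I + y) = 1/(14161 + 19271) = 1/33432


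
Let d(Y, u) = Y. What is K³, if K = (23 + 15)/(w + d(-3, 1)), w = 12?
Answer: 54872/729 ≈ 75.270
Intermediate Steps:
K = 38/9 (K = (23 + 15)/(12 - 3) = 38/9 ≈ 4.2222)
K³ = (38/9)³ = 54872/729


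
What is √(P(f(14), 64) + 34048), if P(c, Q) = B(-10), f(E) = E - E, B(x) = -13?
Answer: √34035 ≈ 184.49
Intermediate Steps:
f(E) = 0
P(c, Q) = -13
√(P(f(14), 64) + 34048) = √(-13 + 34048) = √34035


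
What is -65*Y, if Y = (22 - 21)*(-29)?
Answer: 1885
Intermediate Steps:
Y = -29 (Y = 1*(-29) = -29)
-65*Y = -65*(-29) = 1885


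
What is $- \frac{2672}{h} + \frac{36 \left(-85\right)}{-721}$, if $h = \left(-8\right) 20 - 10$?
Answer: $\frac{1223356}{61285} \approx 19.962$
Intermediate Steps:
$h = -170$ ($h = -160 - 10 = -170$)
$- \frac{2672}{h} + \frac{36 \left(-85\right)}{-721} = - \frac{2672}{-170} + \frac{36 \left(-85\right)}{-721} = \left(-2672\right) \left(- \frac{1}{170}\right) - - \frac{3060}{721} = \frac{1336}{85} + \frac{3060}{721} = \frac{1223356}{61285}$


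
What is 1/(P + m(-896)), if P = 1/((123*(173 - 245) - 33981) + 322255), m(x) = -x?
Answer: 279418/250358529 ≈ 0.0011161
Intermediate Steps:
P = 1/279418 (P = 1/((123*(-72) - 33981) + 322255) = 1/((-8856 - 33981) + 322255) = 1/(-42837 + 322255) = 1/279418 ≈ 3.5789e-6)
1/(P + m(-896)) = 1/(1/279418 - 1*(-896)) = 1/(1/279418 + 896) = 1/(250358529/279418) = 279418/250358529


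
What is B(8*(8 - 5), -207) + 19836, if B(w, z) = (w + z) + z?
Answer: 19446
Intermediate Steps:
B(w, z) = w + 2*z
B(8*(8 - 5), -207) + 19836 = (8*(8 - 5) + 2*(-207)) + 19836 = (8*3 - 414) + 19836 = (24 - 414) + 19836 = -390 + 19836 = 19446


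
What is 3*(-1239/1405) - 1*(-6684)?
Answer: 9387303/1405 ≈ 6681.4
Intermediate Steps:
3*(-1239/1405) - 1*(-6684) = 3*(-1239*1/1405) + 6684 = 3*(-1239/1405) + 6684 = -3717/1405 + 6684 = 9387303/1405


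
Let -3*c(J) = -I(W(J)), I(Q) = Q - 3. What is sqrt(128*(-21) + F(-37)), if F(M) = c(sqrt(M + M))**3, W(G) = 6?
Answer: I*sqrt(2687) ≈ 51.836*I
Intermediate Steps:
I(Q) = -3 + Q
c(J) = 1 (c(J) = -(-1)*(-3 + 6)/3 = -(-1)*3/3 = -1/3*(-3) = 1)
F(M) = 1 (F(M) = 1**3 = 1)
sqrt(128*(-21) + F(-37)) = sqrt(128*(-21) + 1) = sqrt(-2688 + 1) = sqrt(-2687) = I*sqrt(2687)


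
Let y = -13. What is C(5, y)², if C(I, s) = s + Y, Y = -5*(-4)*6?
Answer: 11449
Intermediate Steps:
Y = 120 (Y = 20*6 = 120)
C(I, s) = 120 + s (C(I, s) = s + 120 = 120 + s)
C(5, y)² = (120 - 13)² = 107² = 11449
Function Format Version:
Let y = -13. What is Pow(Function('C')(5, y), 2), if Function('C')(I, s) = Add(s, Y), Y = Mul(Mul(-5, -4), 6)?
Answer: 11449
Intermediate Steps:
Y = 120 (Y = Mul(20, 6) = 120)
Function('C')(I, s) = Add(120, s) (Function('C')(I, s) = Add(s, 120) = Add(120, s))
Pow(Function('C')(5, y), 2) = Pow(Add(120, -13), 2) = Pow(107, 2) = 11449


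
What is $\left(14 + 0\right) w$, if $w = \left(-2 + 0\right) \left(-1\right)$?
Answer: $28$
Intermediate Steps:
$w = 2$ ($w = \left(-2\right) \left(-1\right) = 2$)
$\left(14 + 0\right) w = \left(14 + 0\right) 2 = 14 \cdot 2 = 28$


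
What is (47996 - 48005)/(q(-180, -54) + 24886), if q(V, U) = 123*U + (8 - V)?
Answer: -1/2048 ≈ -0.00048828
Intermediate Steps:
q(V, U) = 8 - V + 123*U
(47996 - 48005)/(q(-180, -54) + 24886) = (47996 - 48005)/((8 - 1*(-180) + 123*(-54)) + 24886) = -9/((8 + 180 - 6642) + 24886) = -9/(-6454 + 24886) = -9/18432 = -9*1/18432 = -1/2048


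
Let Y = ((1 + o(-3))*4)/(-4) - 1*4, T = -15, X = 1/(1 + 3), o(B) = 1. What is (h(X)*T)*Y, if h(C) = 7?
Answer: 630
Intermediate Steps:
X = ¼ (X = 1/4 = ¼ ≈ 0.25000)
Y = -6 (Y = ((1 + 1)*4)/(-4) - 1*4 = (2*4)*(-¼) - 4 = 8*(-¼) - 4 = -2 - 4 = -6)
(h(X)*T)*Y = (7*(-15))*(-6) = -105*(-6) = 630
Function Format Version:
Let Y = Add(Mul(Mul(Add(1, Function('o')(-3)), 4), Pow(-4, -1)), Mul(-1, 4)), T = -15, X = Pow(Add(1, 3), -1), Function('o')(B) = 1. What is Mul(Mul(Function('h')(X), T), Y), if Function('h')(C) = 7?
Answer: 630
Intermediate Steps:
X = Rational(1, 4) (X = Pow(4, -1) = Rational(1, 4) ≈ 0.25000)
Y = -6 (Y = Add(Mul(Mul(Add(1, 1), 4), Pow(-4, -1)), Mul(-1, 4)) = Add(Mul(Mul(2, 4), Rational(-1, 4)), -4) = Add(Mul(8, Rational(-1, 4)), -4) = Add(-2, -4) = -6)
Mul(Mul(Function('h')(X), T), Y) = Mul(Mul(7, -15), -6) = Mul(-105, -6) = 630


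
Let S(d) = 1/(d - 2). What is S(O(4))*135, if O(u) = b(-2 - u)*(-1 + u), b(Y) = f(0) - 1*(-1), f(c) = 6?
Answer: 135/19 ≈ 7.1053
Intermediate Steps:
b(Y) = 7 (b(Y) = 6 - 1*(-1) = 6 + 1 = 7)
O(u) = -7 + 7*u (O(u) = 7*(-1 + u) = -7 + 7*u)
S(d) = 1/(-2 + d)
S(O(4))*135 = 135/(-2 + (-7 + 7*4)) = 135/(-2 + (-7 + 28)) = 135/(-2 + 21) = 135/19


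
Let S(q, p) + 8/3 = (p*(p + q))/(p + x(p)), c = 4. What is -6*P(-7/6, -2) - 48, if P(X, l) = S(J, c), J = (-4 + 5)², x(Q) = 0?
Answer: -62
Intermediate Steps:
J = 1 (J = 1² = 1)
S(q, p) = -8/3 + p + q (S(q, p) = -8/3 + (p*(p + q))/(p + 0) = -8/3 + (p*(p + q))/p = -8/3 + (p + q) = -8/3 + p + q)
P(X, l) = 7/3 (P(X, l) = -8/3 + 4 + 1 = 7/3)
-6*P(-7/6, -2) - 48 = -6*7/3 - 48 = -14 - 48 = -62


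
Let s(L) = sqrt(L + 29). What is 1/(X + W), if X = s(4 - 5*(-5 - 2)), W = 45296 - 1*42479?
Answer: 2817/7935421 - 2*sqrt(17)/7935421 ≈ 0.00035395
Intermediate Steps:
s(L) = sqrt(29 + L)
W = 2817 (W = 45296 - 42479 = 2817)
X = 2*sqrt(17) (X = sqrt(29 + (4 - 5*(-5 - 2))) = sqrt(29 + (4 - 5*(-7))) = sqrt(29 + (4 + 35)) = sqrt(29 + 39) = sqrt(68) = 2*sqrt(17) ≈ 8.2462)
1/(X + W) = 1/(2*sqrt(17) + 2817) = 1/(2817 + 2*sqrt(17))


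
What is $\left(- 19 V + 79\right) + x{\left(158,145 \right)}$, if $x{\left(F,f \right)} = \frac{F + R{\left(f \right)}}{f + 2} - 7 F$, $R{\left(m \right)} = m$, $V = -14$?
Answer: $- \frac{37188}{49} \approx -758.94$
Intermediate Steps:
$x{\left(F,f \right)} = - 7 F + \frac{F + f}{2 + f}$ ($x{\left(F,f \right)} = \frac{F + f}{f + 2} - 7 F = \frac{F + f}{2 + f} - 7 F = - 7 F + \frac{F + f}{2 + f}$)
$\left(- 19 V + 79\right) + x{\left(158,145 \right)} = \left(\left(-19\right) \left(-14\right) + 79\right) + \frac{145 - 2054 - 1106 \cdot 145}{2 + 145} = \left(266 + 79\right) + \frac{145 - 2054 - 160370}{147} = 345 + \frac{1}{147} \left(-162279\right) = 345 - \frac{54093}{49} = - \frac{37188}{49}$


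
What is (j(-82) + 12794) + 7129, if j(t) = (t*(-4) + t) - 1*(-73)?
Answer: 20242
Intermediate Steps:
j(t) = 73 - 3*t (j(t) = (-4*t + t) + 73 = -3*t + 73 = 73 - 3*t)
(j(-82) + 12794) + 7129 = ((73 - 3*(-82)) + 12794) + 7129 = ((73 + 246) + 12794) + 7129 = (319 + 12794) + 7129 = 13113 + 7129 = 20242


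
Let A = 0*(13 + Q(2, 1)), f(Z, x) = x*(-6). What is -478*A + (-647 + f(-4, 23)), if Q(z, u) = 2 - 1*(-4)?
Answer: -785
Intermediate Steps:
f(Z, x) = -6*x
Q(z, u) = 6 (Q(z, u) = 2 + 4 = 6)
A = 0 (A = 0*(13 + 6) = 0*19 = 0)
-478*A + (-647 + f(-4, 23)) = -478*0 + (-647 - 6*23) = 0 + (-647 - 138) = 0 - 785 = -785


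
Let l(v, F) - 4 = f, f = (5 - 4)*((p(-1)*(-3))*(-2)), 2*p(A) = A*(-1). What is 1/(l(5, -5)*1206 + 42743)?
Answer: 1/51185 ≈ 1.9537e-5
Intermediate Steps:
p(A) = -A/2 (p(A) = (A*(-1))/2 = (-A)/2 = -A/2)
f = 3 (f = (5 - 4)*((-½*(-1)*(-3))*(-2)) = 1*(((½)*(-3))*(-2)) = 1*(-3/2*(-2)) = 1*3 = 3)
l(v, F) = 7 (l(v, F) = 4 + 3 = 7)
1/(l(5, -5)*1206 + 42743) = 1/(7*1206 + 42743) = 1/(8442 + 42743) = 1/51185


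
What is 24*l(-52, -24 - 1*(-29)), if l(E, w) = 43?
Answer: 1032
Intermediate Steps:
24*l(-52, -24 - 1*(-29)) = 24*43 = 1032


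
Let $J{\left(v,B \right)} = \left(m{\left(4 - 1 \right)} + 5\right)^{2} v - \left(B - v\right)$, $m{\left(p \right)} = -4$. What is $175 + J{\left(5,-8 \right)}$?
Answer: $193$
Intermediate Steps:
$J{\left(v,B \right)} = - B + 2 v$ ($J{\left(v,B \right)} = \left(-4 + 5\right)^{2} v - \left(B - v\right) = 1^{2} v - \left(B - v\right) = 1 v - \left(B - v\right) = v - \left(B - v\right) = - B + 2 v$)
$175 + J{\left(5,-8 \right)} = 175 + \left(\left(-1\right) \left(-8\right) + 2 \cdot 5\right) = 175 + \left(8 + 10\right) = 175 + 18 = 193$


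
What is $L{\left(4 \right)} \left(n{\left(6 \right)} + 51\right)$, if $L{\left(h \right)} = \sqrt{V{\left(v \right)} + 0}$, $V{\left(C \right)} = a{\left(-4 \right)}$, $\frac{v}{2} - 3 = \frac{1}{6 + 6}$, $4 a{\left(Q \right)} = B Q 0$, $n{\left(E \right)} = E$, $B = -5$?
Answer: $0$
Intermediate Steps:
$a{\left(Q \right)} = 0$ ($a{\left(Q \right)} = \frac{- 5 Q 0}{4} = \frac{1}{4} \cdot 0 = 0$)
$v = \frac{37}{6}$ ($v = 6 + \frac{2}{6 + 6} = 6 + \frac{2}{12} = 6 + 2 \cdot \frac{1}{12} = 6 + \frac{1}{6} = \frac{37}{6} \approx 6.1667$)
$V{\left(C \right)} = 0$
$L{\left(h \right)} = 0$ ($L{\left(h \right)} = \sqrt{0 + 0} = \sqrt{0} = 0$)
$L{\left(4 \right)} \left(n{\left(6 \right)} + 51\right) = 0 \left(6 + 51\right) = 0 \cdot 57 = 0$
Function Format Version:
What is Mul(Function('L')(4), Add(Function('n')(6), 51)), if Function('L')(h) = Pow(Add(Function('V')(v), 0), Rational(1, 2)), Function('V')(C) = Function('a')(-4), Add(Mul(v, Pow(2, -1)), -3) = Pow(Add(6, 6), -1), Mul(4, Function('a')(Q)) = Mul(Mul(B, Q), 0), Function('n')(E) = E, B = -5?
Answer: 0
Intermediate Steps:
Function('a')(Q) = 0 (Function('a')(Q) = Mul(Rational(1, 4), Mul(Mul(-5, Q), 0)) = Mul(Rational(1, 4), 0) = 0)
v = Rational(37, 6) (v = Add(6, Mul(2, Pow(Add(6, 6), -1))) = Add(6, Mul(2, Pow(12, -1))) = Add(6, Mul(2, Rational(1, 12))) = Add(6, Rational(1, 6)) = Rational(37, 6) ≈ 6.1667)
Function('V')(C) = 0
Function('L')(h) = 0 (Function('L')(h) = Pow(Add(0, 0), Rational(1, 2)) = Pow(0, Rational(1, 2)) = 0)
Mul(Function('L')(4), Add(Function('n')(6), 51)) = Mul(0, Add(6, 51)) = Mul(0, 57) = 0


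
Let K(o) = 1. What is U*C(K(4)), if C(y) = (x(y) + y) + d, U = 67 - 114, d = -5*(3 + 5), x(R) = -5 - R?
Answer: 2115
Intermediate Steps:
d = -40 (d = -5*8 = -40)
U = -47
C(y) = -45 (C(y) = ((-5 - y) + y) - 40 = -5 - 40 = -45)
U*C(K(4)) = -47*(-45) = 2115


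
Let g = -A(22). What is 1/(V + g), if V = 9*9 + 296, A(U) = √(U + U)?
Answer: 377/142085 + 2*√11/142085 ≈ 0.0027000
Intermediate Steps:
A(U) = √2*√U (A(U) = √(2*U) = √2*√U)
g = -2*√11 (g = -√2*√22 = -2*√11 ≈ -6.6332)
V = 377 (V = 81 + 296 = 377)
1/(V + g) = 1/(377 - 2*√11)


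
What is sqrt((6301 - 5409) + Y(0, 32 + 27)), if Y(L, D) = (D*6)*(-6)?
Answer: 4*I*sqrt(77) ≈ 35.1*I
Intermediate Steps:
Y(L, D) = -36*D (Y(L, D) = (6*D)*(-6) = -36*D)
sqrt((6301 - 5409) + Y(0, 32 + 27)) = sqrt((6301 - 5409) - 36*(32 + 27)) = sqrt(892 - 36*59) = sqrt(892 - 2124) = sqrt(-1232) = 4*I*sqrt(77)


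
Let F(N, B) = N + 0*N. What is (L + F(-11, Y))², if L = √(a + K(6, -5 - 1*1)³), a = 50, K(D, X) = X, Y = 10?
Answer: (11 - I*√166)² ≈ -45.0 - 283.45*I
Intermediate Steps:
F(N, B) = N (F(N, B) = N + 0 = N)
L = I*√166 (L = √(50 + (-5 - 1*1)³) = √(50 + (-5 - 1)³) = √(50 + (-6)³) = √(50 - 216) = √(-166) = I*√166 ≈ 12.884*I)
(L + F(-11, Y))² = (I*√166 - 11)² = (-11 + I*√166)²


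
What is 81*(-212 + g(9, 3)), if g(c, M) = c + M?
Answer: -16200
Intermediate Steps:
g(c, M) = M + c
81*(-212 + g(9, 3)) = 81*(-212 + (3 + 9)) = 81*(-212 + 12) = 81*(-200) = -16200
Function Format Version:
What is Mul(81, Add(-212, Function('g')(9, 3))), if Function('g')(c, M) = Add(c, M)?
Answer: -16200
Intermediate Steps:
Function('g')(c, M) = Add(M, c)
Mul(81, Add(-212, Function('g')(9, 3))) = Mul(81, Add(-212, Add(3, 9))) = Mul(81, Add(-212, 12)) = Mul(81, -200) = -16200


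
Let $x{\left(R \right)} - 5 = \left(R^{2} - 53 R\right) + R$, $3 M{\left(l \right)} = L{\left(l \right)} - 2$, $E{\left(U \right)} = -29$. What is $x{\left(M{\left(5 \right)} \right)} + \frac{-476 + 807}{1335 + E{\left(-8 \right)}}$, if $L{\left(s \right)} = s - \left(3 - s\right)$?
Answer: $- \frac{924281}{11754} \approx -78.635$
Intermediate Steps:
$L{\left(s \right)} = -3 + 2 s$ ($L{\left(s \right)} = s + \left(-3 + s\right) = -3 + 2 s$)
$M{\left(l \right)} = - \frac{5}{3} + \frac{2 l}{3}$ ($M{\left(l \right)} = \frac{\left(-3 + 2 l\right) - 2}{3} = \frac{-5 + 2 l}{3} = - \frac{5}{3} + \frac{2 l}{3}$)
$x{\left(R \right)} = 5 + R^{2} - 52 R$ ($x{\left(R \right)} = 5 + \left(\left(R^{2} - 53 R\right) + R\right) = 5 + \left(R^{2} - 52 R\right) = 5 + R^{2} - 52 R$)
$x{\left(M{\left(5 \right)} \right)} + \frac{-476 + 807}{1335 + E{\left(-8 \right)}} = \left(5 + \left(- \frac{5}{3} + \frac{2}{3} \cdot 5\right)^{2} - 52 \left(- \frac{5}{3} + \frac{2}{3} \cdot 5\right)\right) + \frac{-476 + 807}{1335 - 29} = \left(5 + \left(- \frac{5}{3} + \frac{10}{3}\right)^{2} - 52 \left(- \frac{5}{3} + \frac{10}{3}\right)\right) + \frac{331}{1306} = \left(5 + \left(\frac{5}{3}\right)^{2} - \frac{260}{3}\right) + 331 \cdot \frac{1}{1306} = \left(5 + \frac{25}{9} - \frac{260}{3}\right) + \frac{331}{1306} = - \frac{710}{9} + \frac{331}{1306} = - \frac{924281}{11754}$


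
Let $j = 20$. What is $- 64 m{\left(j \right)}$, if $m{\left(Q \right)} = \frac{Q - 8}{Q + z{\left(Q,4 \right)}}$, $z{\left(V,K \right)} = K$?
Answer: $-32$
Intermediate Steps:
$m{\left(Q \right)} = \frac{-8 + Q}{4 + Q}$ ($m{\left(Q \right)} = \frac{Q - 8}{Q + 4} = \frac{-8 + Q}{4 + Q}$)
$- 64 m{\left(j \right)} = - 64 \frac{-8 + 20}{4 + 20} = - 64 \cdot \frac{1}{24} \cdot 12 = \left(-64\right) \frac{1}{2} = -32$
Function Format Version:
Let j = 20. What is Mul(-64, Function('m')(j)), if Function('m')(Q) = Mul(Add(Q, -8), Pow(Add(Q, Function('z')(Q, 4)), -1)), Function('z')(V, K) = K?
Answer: -32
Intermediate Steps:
Function('m')(Q) = Mul(Pow(Add(4, Q), -1), Add(-8, Q)) (Function('m')(Q) = Mul(Add(Q, -8), Pow(Add(Q, 4), -1)) = Mul(Add(-8, Q), Pow(Add(4, Q), -1)) = Mul(Pow(Add(4, Q), -1), Add(-8, Q)))
Mul(-64, Function('m')(j)) = Mul(-64, Mul(Pow(Add(4, 20), -1), Add(-8, 20))) = Mul(-64, Mul(Pow(24, -1), 12)) = Mul(-64, Mul(Rational(1, 24), 12)) = Mul(-64, Rational(1, 2)) = -32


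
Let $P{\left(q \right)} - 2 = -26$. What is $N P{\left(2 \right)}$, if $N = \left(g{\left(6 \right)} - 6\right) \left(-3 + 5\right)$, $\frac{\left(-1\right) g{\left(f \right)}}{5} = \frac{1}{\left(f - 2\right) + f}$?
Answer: $312$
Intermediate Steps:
$g{\left(f \right)} = - \frac{5}{-2 + 2 f}$ ($g{\left(f \right)} = - \frac{5}{\left(f - 2\right) + f} = - \frac{5}{\left(-2 + f\right) + f} = - \frac{5}{-2 + 2 f}$)
$P{\left(q \right)} = -24$ ($P{\left(q \right)} = 2 - 26 = -24$)
$N = -13$ ($N = \left(- \frac{5}{-2 + 2 \cdot 6} - 6\right) \left(-3 + 5\right) = \left(- \frac{5}{-2 + 12} - 6\right) 2 = \left(- \frac{5}{10} - 6\right) 2 = \left(\left(-5\right) \frac{1}{10} - 6\right) 2 = \left(- \frac{1}{2} - 6\right) 2 = \left(- \frac{13}{2}\right) 2 = -13$)
$N P{\left(2 \right)} = \left(-13\right) \left(-24\right) = 312$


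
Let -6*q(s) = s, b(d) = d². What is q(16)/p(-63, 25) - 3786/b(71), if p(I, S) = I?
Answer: -675226/952749 ≈ -0.70871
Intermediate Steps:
q(s) = -s/6
q(16)/p(-63, 25) - 3786/b(71) = -⅙*16/(-63) - 3786/(71²) = -8/3*(-1/63) - 3786/5041 = 8/189 - 3786*1/5041 = 8/189 - 3786/5041 = -675226/952749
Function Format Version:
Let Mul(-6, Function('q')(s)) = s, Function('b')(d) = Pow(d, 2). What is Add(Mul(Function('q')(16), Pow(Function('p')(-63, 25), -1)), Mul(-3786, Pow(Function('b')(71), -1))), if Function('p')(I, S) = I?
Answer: Rational(-675226, 952749) ≈ -0.70871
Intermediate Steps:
Function('q')(s) = Mul(Rational(-1, 6), s)
Add(Mul(Function('q')(16), Pow(Function('p')(-63, 25), -1)), Mul(-3786, Pow(Function('b')(71), -1))) = Add(Mul(Mul(Rational(-1, 6), 16), Pow(-63, -1)), Mul(-3786, Pow(Pow(71, 2), -1))) = Add(Mul(Rational(-8, 3), Rational(-1, 63)), Mul(-3786, Pow(5041, -1))) = Add(Rational(8, 189), Mul(-3786, Rational(1, 5041))) = Add(Rational(8, 189), Rational(-3786, 5041)) = Rational(-675226, 952749)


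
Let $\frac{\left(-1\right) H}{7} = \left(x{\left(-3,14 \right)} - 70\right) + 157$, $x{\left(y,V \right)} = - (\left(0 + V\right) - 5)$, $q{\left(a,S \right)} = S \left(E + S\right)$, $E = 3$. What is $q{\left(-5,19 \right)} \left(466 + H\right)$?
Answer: $-33440$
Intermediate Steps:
$q{\left(a,S \right)} = S \left(3 + S\right)$
$x{\left(y,V \right)} = 5 - V$ ($x{\left(y,V \right)} = - (V - 5) = - (-5 + V) = 5 - V$)
$H = -546$ ($H = - 7 \left(\left(\left(5 - 14\right) - 70\right) + 157\right) = - 7 \left(\left(\left(5 - 14\right) + \left(-82 + 12\right)\right) + 157\right) = - 7 \left(\left(-9 - 70\right) + 157\right) = - 7 \left(-79 + 157\right) = \left(-7\right) 78 = -546$)
$q{\left(-5,19 \right)} \left(466 + H\right) = 19 \left(3 + 19\right) \left(466 - 546\right) = 19 \cdot 22 \left(-80\right) = 418 \left(-80\right) = -33440$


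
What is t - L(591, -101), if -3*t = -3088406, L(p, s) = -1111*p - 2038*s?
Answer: 4440695/3 ≈ 1.4802e+6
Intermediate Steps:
L(p, s) = -2038*s - 1111*p
t = 3088406/3 (t = -⅓*(-3088406) = 3088406/3 ≈ 1.0295e+6)
t - L(591, -101) = 3088406/3 - (-2038*(-101) - 1111*591) = 3088406/3 - (205838 - 656601) = 3088406/3 - 1*(-450763) = 3088406/3 + 450763 = 4440695/3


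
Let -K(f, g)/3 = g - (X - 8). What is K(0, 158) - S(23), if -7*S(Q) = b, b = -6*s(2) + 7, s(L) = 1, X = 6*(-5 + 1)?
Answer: -3989/7 ≈ -569.86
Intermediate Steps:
X = -24 (X = 6*(-4) = -24)
b = 1 (b = -6*1 + 7 = -6 + 7 = 1)
S(Q) = -⅐ (S(Q) = -⅐*1 = -⅐)
K(f, g) = -96 - 3*g (K(f, g) = -3*(g - (-24 - 8)) = -3*(g - 1*(-32)) = -3*(g + 32) = -3*(32 + g) = -96 - 3*g)
K(0, 158) - S(23) = (-96 - 3*158) - 1*(-⅐) = (-96 - 474) + ⅐ = -570 + ⅐ = -3989/7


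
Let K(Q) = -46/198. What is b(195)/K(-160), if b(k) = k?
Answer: -19305/23 ≈ -839.35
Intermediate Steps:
K(Q) = -23/99 (K(Q) = -46*1/198 = -23/99)
b(195)/K(-160) = 195/(-23/99) = 195*(-99/23) = -19305/23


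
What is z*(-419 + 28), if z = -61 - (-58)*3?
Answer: -44183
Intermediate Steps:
z = 113 (z = -61 - 1*(-174) = -61 + 174 = 113)
z*(-419 + 28) = 113*(-419 + 28) = 113*(-391) = -44183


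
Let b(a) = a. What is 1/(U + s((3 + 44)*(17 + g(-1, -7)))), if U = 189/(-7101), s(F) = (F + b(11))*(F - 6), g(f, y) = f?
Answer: 263/149699067 ≈ 1.7569e-6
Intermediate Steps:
s(F) = (-6 + F)*(11 + F) (s(F) = (F + 11)*(F - 6) = (11 + F)*(-6 + F) = (-6 + F)*(11 + F))
U = -7/263 (U = 189*(-1/7101) = -7/263 ≈ -0.026616)
1/(U + s((3 + 44)*(17 + g(-1, -7)))) = 1/(-7/263 + (-66 + ((3 + 44)*(17 - 1))² + 5*((3 + 44)*(17 - 1)))) = 1/(-7/263 + (-66 + (47*16)² + 5*(47*16))) = 1/(-7/263 + (-66 + 752² + 5*752)) = 1/(-7/263 + (-66 + 565504 + 3760)) = 1/(-7/263 + 569198) = 1/(149699067/263) = 263/149699067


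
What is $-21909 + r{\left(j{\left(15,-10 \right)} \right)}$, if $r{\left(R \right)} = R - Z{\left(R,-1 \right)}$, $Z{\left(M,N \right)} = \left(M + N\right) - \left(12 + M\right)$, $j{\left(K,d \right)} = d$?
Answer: $-21906$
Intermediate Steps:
$Z{\left(M,N \right)} = -12 + N$ ($Z{\left(M,N \right)} = \left(M + N\right) - \left(12 + M\right) = -12 + N$)
$r{\left(R \right)} = 13 + R$ ($r{\left(R \right)} = R - \left(-12 - 1\right) = R - -13 = R + 13 = 13 + R$)
$-21909 + r{\left(j{\left(15,-10 \right)} \right)} = -21909 + \left(13 - 10\right) = -21909 + 3 = -21906$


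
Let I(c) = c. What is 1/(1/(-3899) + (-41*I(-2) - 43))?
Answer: 3899/152060 ≈ 0.025641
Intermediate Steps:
1/(1/(-3899) + (-41*I(-2) - 43)) = 1/(1/(-3899) + (-41*(-2) - 43)) = 1/(-1/3899 + (82 - 43)) = 1/(-1/3899 + 39) = 1/(152060/3899) = 3899/152060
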